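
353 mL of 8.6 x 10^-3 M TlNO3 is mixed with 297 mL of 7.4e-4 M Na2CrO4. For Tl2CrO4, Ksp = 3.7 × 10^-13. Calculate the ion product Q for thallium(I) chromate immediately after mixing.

Q ≈ 7.4 × 10^-9

Total volume = 353 + 297 = 650 mL.
[Tl^+] = 8.6 x 10^-3 × (353/650) = 4.67 x 10^-3 M
[CrO4^2-] = 7.4 x 10^-4 × (297/650) = 3.38 x 10^-4 M
Tl2CrO4(s) ⇌ 2 Tl^+(aq) + CrO4^2-(aq), so Q = [Tl^+]^2[CrO4^2-]
Q = (4.67 × 10^-3)^2(3.38 × 10^-4) = 7.4 × 10^-9
Q > Ksp, so Tl2CrO4 will precipitate.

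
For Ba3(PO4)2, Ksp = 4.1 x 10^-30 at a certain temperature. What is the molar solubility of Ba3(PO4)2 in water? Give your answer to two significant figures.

s ≈ 5.2 × 10^-7 M

Ba3(PO4)2(s) ⇌ 3 Ba^2+ + 2 PO4^3-
Ksp = [Ba^2+]^3[PO4^3-]^2
With molar solubility s: [Ba^2+] = 3s, [PO4^3-] = 2s.
So Ksp = (3s)^3 × (2s)^2 = 108s^5
s^5 = 4.1 x 10^-30 / 108, so s = 5.2 x 10^-7 M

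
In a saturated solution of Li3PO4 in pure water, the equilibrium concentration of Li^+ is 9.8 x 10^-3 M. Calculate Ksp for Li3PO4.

Li3PO4(s) <=> 3 Li^+(aq) + PO4^3-(aq)
Stoichiometry gives [PO4^3-] = (1/3)[Li^+] = 3.27 × 10^-3 M.
Ksp = [Li^+]^3[PO4^3-]
Ksp = (9.8 × 10^-3)^3 × 3.27 x 10^-3 = 3.1 × 10^-9

3.1 × 10^-9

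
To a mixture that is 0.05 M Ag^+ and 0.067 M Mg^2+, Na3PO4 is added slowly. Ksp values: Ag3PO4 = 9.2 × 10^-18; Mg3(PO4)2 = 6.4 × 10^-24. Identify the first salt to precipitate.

Ag3PO4

Each salt begins to precipitate when Q = Ksp, i.e. when [PO4^3-] reaches its threshold.
For Ag3PO4: 9.2 × 10^-18 = (0.05)^3 × [PO4^3-]  ⇒  [PO4^3-] = 7.4 × 10^-14 M.
For Mg3(PO4)2: 6.4 × 10^-24 = (0.067)^3 × [PO4^3-]^2  ⇒  [PO4^3-] = 1.5 x 10^-10 M.
The salt with the lower threshold [PO4^3-] precipitates first: Ag3PO4.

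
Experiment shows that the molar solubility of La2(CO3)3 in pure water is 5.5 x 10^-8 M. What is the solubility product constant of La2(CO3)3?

Ksp ≈ 5.4e-35

La2(CO3)3(s) <=> 2 La^3+ + 3 CO3^2-
With molar solubility s: [La^3+] = 2s, [CO3^2-] = 3s.
Ksp = [La^3+]^2[CO3^2-]^3
Ksp = (2s)^2(3s)^3 = 108s^5
Ksp = 108 × (5.5 × 10^-8)^5 = 5.4 x 10^-35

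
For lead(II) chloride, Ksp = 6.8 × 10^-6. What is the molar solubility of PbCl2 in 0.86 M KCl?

PbCl2(s) <=> Pb^2+ + 2 Cl^-
Ksp = [Pb^2+][Cl^-]^2
Let s = moles of PbCl2 that dissolve per litre. [Pb^2+] = s, [Cl^-] = 0.86 + 2s ≈ 0.86 (since Cl^- from KCl dominates).
Ksp ≈ s × (0.86)^2
s = 9.2 x 10^-6 M
Check: 2s = 1.8 × 10^-5 ≪ 0.86, so the approximation is valid.

9.2 × 10^-6 M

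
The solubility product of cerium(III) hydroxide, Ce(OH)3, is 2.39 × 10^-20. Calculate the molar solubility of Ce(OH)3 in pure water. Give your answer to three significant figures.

s = 5.45 × 10^-6 M

Ce(OH)3(s) ⇌ Ce^3+(aq) + 3 OH^-(aq)
Ksp = [Ce^3+][OH^-]^3
With molar solubility s: [Ce^3+] = s, [OH^-] = 3s.
Ksp = s(3s)^3 = 27s^4
Solving, s = (2.39 × 10^-20/27)^(1/4) = 5.45 × 10^-6 M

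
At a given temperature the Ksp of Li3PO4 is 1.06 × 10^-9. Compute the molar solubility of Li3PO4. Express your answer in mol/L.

Li3PO4(s) ⇌ 3 Li^+(aq) + PO4^3-(aq)
Ksp = [Li^+]^3[PO4^3-]
With molar solubility s: [Li^+] = 3s, [PO4^3-] = s.
Substituting: Ksp = (3s)^3s = 27s^4
s^4 = 1.06 × 10^-9 / 27, so s = 2.50 x 10^-3 M

s ≈ 2.50 × 10^-3 M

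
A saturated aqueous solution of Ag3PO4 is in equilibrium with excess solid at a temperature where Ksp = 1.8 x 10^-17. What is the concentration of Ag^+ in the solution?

8.6 × 10^-5 M

Ag3PO4(s) ⇌ 3 Ag^+ + PO4^3-
Ksp = [Ag^+]^3[PO4^3-]
Let s = molar solubility. Then [Ag^+] = 3s and [PO4^3-] = s.
Ksp = (3s)^3s = 27s^4
Solving, s = (1.8 x 10^-17/27)^(1/4) = 2.86 × 10^-5 M
[Ag^+] = 3s = 8.6 x 10^-5 M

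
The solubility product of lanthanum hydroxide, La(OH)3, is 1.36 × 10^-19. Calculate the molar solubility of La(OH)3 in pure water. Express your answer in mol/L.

s ≈ 8.42e-6 M

La(OH)3(s) <=> La^3+(aq) + 3 OH^-(aq)
Ksp = [La^3+][OH^-]^3
For each mole of La(OH)3 that dissolves: [La^3+] = s, [OH^-] = 3s.
Substituting: Ksp = s(3s)^3 = 27s^4
s = (1.36 × 10^-19 / 27)^(1/4) = 8.42 × 10^-6 M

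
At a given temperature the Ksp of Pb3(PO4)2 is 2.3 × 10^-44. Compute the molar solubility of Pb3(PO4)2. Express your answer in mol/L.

7.3 × 10^-10 M

Pb3(PO4)2(s) ⇌ 3 Pb^2+ + 2 PO4^3-
Ksp = [Pb^2+]^3[PO4^3-]^2
With molar solubility s: [Pb^2+] = 3s, [PO4^3-] = 2s.
Ksp = (3s)^3(2s)^2 = 108s^5
Solving, s = (2.3 × 10^-44/108)^(1/5) = 7.3 × 10^-10 M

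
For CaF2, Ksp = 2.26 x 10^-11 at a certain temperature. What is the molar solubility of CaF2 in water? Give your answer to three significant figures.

s = 1.78e-4 M

CaF2(s) <=> Ca^2+ + 2 F^-
Ksp = [Ca^2+][F^-]^2
If s mol/L of CaF2 dissolves, [Ca^2+] = s and [F^-] = 2s.
Ksp = s(2s)^2 = 4s^3
s^3 = 2.26 x 10^-11 / 4, so s = 1.78 × 10^-4 M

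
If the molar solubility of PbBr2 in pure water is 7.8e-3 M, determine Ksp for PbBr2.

PbBr2(s) ⇌ Pb^2+(aq) + 2 Br^-(aq)
For each mole of PbBr2 that dissolves: [Pb^2+] = s, [Br^-] = 2s.
Ksp = [Pb^2+][Br^-]^2
Ksp = s(2s)^2 = 4s^3
Ksp = 4 × (7.8 × 10^-3)^3 = 1.9 × 10^-6

1.9 × 10^-6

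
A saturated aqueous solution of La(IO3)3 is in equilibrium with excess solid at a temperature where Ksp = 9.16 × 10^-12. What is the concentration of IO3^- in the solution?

[IO3^-] ≈ 2.29e-3 M

La(IO3)3(s) <=> La^3+(aq) + 3 IO3^-(aq)
Ksp = [La^3+][IO3^-]^3
Let s = molar solubility. Then [La^3+] = s and [IO3^-] = 3s.
Ksp = s(3s)^3 = 27s^4
Solving, s = (9.16 × 10^-12/27)^(1/4) = 7.632 x 10^-4 M
[IO3^-] = 3s = 2.29 × 10^-3 M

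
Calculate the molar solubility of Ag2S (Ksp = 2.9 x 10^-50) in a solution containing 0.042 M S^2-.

Ag2S(s) <=> 2 Ag^+(aq) + S^2-(aq)
Ksp = [Ag^+]^2[S^2-]
Let s = moles of Ag2S that dissolve per litre. [Ag^+] = 2s, [S^2-] = 0.042 + s ≈ 0.042 (common-ion effect: S^2- is already 0.042 M).
Ksp ≈ (2s)^2 × 0.042
s = 4.2 x 10^-25 M
Check: s = 4.2 x 10^-25 ≪ 0.042, so the approximation is valid.

4.2 × 10^-25 M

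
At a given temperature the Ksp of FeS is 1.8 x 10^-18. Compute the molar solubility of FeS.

1.3e-9 M

FeS(s) ⇌ Fe^2+(aq) + S^2-(aq)
Ksp = [Fe^2+][S^2-]
If s mol/L of FeS dissolves, [Fe^2+] = s and [S^2-] = s.
Ksp = (s)(s) = s^2
s = √(1.8 x 10^-18) = 1.3 × 10^-9 M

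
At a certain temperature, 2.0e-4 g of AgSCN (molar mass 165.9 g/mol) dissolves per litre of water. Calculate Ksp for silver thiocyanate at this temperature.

Ksp ≈ 1.5e-12

Molar solubility s = (2.0 × 10^-4 g/L) / (165.9 g/mol) = 1.21 × 10^-6 M.
AgSCN(s) ⇌ Ag^+(aq) + SCN^-(aq)
If s mol/L of AgSCN dissolves, [Ag^+] = s and [SCN^-] = s.
Ksp = [Ag^+][SCN^-]
Ksp = s^2
Ksp = (1.21 × 10^-6)^2 = 1.5 x 10^-12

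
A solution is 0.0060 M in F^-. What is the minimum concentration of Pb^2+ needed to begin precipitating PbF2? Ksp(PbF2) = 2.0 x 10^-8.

PbF2(s) ⇌ Pb^2+(aq) + 2 F^-(aq)
Ksp = [Pb^2+][F^-]^2
Precipitation begins when Q = Ksp. With [F^-] = 0.0060 M:
2.0 x 10^-8 = (0.0060)^2 × [Pb^2+]
[Pb^2+] = (2.0 x 10^-8 / 3.60 × 10^-5) = 5.6 × 10^-4 M

5.6 × 10^-4 M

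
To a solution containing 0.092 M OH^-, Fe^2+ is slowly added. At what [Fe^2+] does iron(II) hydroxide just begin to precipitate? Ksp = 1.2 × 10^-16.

[Fe^2+] ≈ 1.4 x 10^-14 M

Fe(OH)2(s) ⇌ Fe^2+(aq) + 2 OH^-(aq)
Ksp = [Fe^2+][OH^-]^2
Precipitation begins when Q = Ksp. With [OH^-] = 0.092 M:
1.2 × 10^-16 = (0.092)^2 × [Fe^2+]
[Fe^2+] = (1.2 × 10^-16 / 8.46 × 10^-3) = 1.4 × 10^-14 M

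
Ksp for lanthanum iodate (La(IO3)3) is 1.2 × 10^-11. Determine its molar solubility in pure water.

La(IO3)3(s) ⇌ La^3+ + 3 IO3^-
Ksp = [La^3+][IO3^-]^3
Let s = molar solubility. Then [La^3+] = s and [IO3^-] = 3s.
So Ksp = s × (3s)^3 = 27s^4
s = (1.2 × 10^-11 / 27)^(1/4) = 8.2 × 10^-4 M

s = 8.2 x 10^-4 M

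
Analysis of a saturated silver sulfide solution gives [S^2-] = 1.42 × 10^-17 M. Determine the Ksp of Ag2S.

1.15 × 10^-50

Ag2S(s) ⇌ 2 Ag^+ + S^2-
Stoichiometry gives [Ag^+] = (2/1)[S^2-] = 2.840 x 10^-17 M.
Ksp = [Ag^+]^2[S^2-]
Ksp = (2.840 × 10^-17)^2 × 1.42 x 10^-17 = 1.15 x 10^-50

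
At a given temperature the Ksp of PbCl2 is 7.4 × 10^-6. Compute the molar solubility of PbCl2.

s ≈ 1.2 × 10^-2 M

PbCl2(s) <=> Pb^2+(aq) + 2 Cl^-(aq)
Ksp = [Pb^2+][Cl^-]^2
If s mol/L of PbCl2 dissolves, [Pb^2+] = s and [Cl^-] = 2s.
So Ksp = s × (2s)^2 = 4s^3
Solving, s = (7.4 × 10^-6/4)^(1/3) = 1.2 × 10^-2 M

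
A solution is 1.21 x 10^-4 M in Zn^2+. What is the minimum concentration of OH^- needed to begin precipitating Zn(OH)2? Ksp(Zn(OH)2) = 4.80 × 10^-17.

[OH^-] ≈ 6.30 × 10^-7 M

Zn(OH)2(s) ⇌ Zn^2+(aq) + 2 OH^-(aq)
Ksp = [Zn^2+][OH^-]^2
Precipitation begins when Q = Ksp. With [Zn^2+] = 1.21 x 10^-4 M:
4.80 × 10^-17 = (1.21 x 10^-4) × [OH^-]^2
[OH^-] = (4.80 × 10^-17 / 1.21 × 10^-4)^(1/2) = 6.30 x 10^-7 M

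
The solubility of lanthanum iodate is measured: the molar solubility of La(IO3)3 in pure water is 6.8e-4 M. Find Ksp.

La(IO3)3(s) ⇌ La^3+(aq) + 3 IO3^-(aq)
With molar solubility s: [La^3+] = s, [IO3^-] = 3s.
Ksp = [La^3+][IO3^-]^3
Ksp = s(3s)^3 = 27s^4
Ksp = 27 × (6.8 × 10^-4)^4 = 5.8 × 10^-12

5.8 x 10^-12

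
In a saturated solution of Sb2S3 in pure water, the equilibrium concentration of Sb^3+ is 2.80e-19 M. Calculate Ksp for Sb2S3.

Ksp = 5.81 × 10^-93

Sb2S3(s) <=> 2 Sb^3+(aq) + 3 S^2-(aq)
Stoichiometry gives [S^2-] = (3/2)[Sb^3+] = 4.200 x 10^-19 M.
Ksp = [Sb^3+]^2[S^2-]^3
Ksp = (2.80 x 10^-19)^2 × (4.200 × 10^-19)^3 = 5.81 x 10^-93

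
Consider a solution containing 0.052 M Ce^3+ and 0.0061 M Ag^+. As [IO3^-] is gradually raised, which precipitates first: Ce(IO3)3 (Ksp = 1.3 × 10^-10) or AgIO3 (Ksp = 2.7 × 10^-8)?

AgIO3

Each salt begins to precipitate when Q = Ksp, i.e. when [IO3^-] reaches its threshold.
For Ce(IO3)3: 1.3 × 10^-10 = 0.052 × [IO3^-]^3  ⇒  [IO3^-] = 1.4 × 10^-3 M.
For AgIO3: 2.7 × 10^-8 = 0.0061 × [IO3^-]  ⇒  [IO3^-] = 4.4 x 10^-6 M.
The salt with the lower threshold [IO3^-] precipitates first: AgIO3.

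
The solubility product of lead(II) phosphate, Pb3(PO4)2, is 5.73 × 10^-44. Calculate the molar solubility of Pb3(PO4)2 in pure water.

Pb3(PO4)2(s) <=> 3 Pb^2+(aq) + 2 PO4^3-(aq)
Ksp = [Pb^2+]^3[PO4^3-]^2
For each mole of Pb3(PO4)2 that dissolves: [Pb^2+] = 3s, [PO4^3-] = 2s.
Ksp = (3s)^3(2s)^2 = 108s^5
Solving, s = (5.73 × 10^-44/108)^(1/5) = 8.81 x 10^-10 M

s ≈ 8.81 × 10^-10 M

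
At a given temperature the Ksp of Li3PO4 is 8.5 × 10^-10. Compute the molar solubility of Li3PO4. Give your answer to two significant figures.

s = 2.4 × 10^-3 M

Li3PO4(s) <=> 3 Li^+ + PO4^3-
Ksp = [Li^+]^3[PO4^3-]
If s mol/L of Li3PO4 dissolves, [Li^+] = 3s and [PO4^3-] = s.
Ksp = (3s)^3s = 27s^4
s^4 = 8.5 × 10^-10 / 27, so s = 2.4 x 10^-3 M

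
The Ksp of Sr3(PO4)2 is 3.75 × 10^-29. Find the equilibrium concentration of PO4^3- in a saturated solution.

1.62 x 10^-6 M

Sr3(PO4)2(s) ⇌ 3 Sr^2+(aq) + 2 PO4^3-(aq)
Ksp = [Sr^2+]^3[PO4^3-]^2
For each mole of Sr3(PO4)2 that dissolves: [Sr^2+] = 3s, [PO4^3-] = 2s.
Substituting: Ksp = (3s)^3(2s)^2 = 108s^5
s^5 = 3.75 × 10^-29 / 108, so s = 8.093 × 10^-7 M
[PO4^3-] = 2s = 1.62 × 10^-6 M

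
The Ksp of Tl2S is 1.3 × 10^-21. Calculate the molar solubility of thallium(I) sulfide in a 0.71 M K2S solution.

Tl2S(s) ⇌ 2 Tl^+(aq) + S^2-(aq)
Ksp = [Tl^+]^2[S^2-]
If s mol/L dissolves here, [Tl^+] = 2s, [S^2-] = 0.71 + s ≈ 0.71 (common-ion effect: S^2- is already 0.71 M).
Ksp ≈ (2s)^2 × 0.71
s = 2.1 x 10^-11 M
Check: s = 2.1 × 10^-11 ≪ 0.71, so the approximation is valid.

s ≈ 2.1e-11 M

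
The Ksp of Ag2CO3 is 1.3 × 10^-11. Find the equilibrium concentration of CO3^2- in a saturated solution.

Ag2CO3(s) ⇌ 2 Ag^+(aq) + CO3^2-(aq)
Ksp = [Ag^+]^2[CO3^2-]
If s mol/L of Ag2CO3 dissolves, [Ag^+] = 2s and [CO3^2-] = s.
Substituting: Ksp = (2s)^2s = 4s^3
Solving, s = (1.3 × 10^-11/4)^(1/3) = 1.48 × 10^-4 M
[CO3^2-] = s = 1.5 × 10^-4 M

1.5 × 10^-4 M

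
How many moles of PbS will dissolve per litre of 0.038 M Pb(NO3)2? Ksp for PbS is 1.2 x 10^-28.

3.2 × 10^-27 M

PbS(s) <=> Pb^2+ + S^2-
Ksp = [Pb^2+][S^2-]
Let s = moles of PbS that dissolve per litre. [Pb^2+] = 0.038 + s ≈ 0.038, [S^2-] = s (since Pb^2+ from Pb(NO3)2 dominates).
Ksp ≈ 0.038 × s
s = 3.2 × 10^-27 M
Check: s = 3.2 x 10^-27 ≪ 0.038, so the approximation is valid.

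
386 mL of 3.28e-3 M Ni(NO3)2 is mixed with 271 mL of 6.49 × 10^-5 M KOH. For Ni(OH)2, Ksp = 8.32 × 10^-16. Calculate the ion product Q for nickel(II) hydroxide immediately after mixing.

Total volume = 386 + 271 = 657 mL.
[Ni^2+] = 3.28 × 10^-3 × (386/657) = 1.927 × 10^-3 M
[OH^-] = 6.49 x 10^-5 × (271/657) = 2.677 × 10^-5 M
Ni(OH)2(s) ⇌ Ni^2+(aq) + 2 OH^-(aq), so Q = [Ni^2+][OH^-]^2
Q = (1.927 x 10^-3)(2.677 × 10^-5)^2 = 1.38 × 10^-12
Q > Ksp, so Ni(OH)2 will precipitate.

Q ≈ 1.38 × 10^-12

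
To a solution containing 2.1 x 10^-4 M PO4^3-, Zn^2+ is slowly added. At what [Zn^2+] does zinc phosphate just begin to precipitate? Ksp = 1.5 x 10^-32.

[Zn^2+] = 7.0e-9 M

Zn3(PO4)2(s) ⇌ 3 Zn^2+ + 2 PO4^3-
Ksp = [Zn^2+]^3[PO4^3-]^2
Precipitation begins when Q = Ksp. With [PO4^3-] = 2.1 x 10^-4 M:
1.5 x 10^-32 = (2.1 x 10^-4)^2 × [Zn^2+]^3
[Zn^2+] = (1.5 x 10^-32 / 4.41 x 10^-8)^(1/3) = 7.0 × 10^-9 M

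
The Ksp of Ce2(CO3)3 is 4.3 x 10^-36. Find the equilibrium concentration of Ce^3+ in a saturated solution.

6.6 x 10^-8 M

Ce2(CO3)3(s) ⇌ 2 Ce^3+ + 3 CO3^2-
Ksp = [Ce^3+]^2[CO3^2-]^3
If s mol/L of Ce2(CO3)3 dissolves, [Ce^3+] = 2s and [CO3^2-] = 3s.
Ksp = (2s)^2(3s)^3 = 108s^5
Solving, s = (4.3 x 10^-36/108)^(1/5) = 3.31 × 10^-8 M
[Ce^3+] = 2s = 6.6 x 10^-8 M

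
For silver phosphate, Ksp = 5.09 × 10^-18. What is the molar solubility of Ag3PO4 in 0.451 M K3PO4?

Ag3PO4(s) ⇌ 3 Ag^+ + PO4^3-
Ksp = [Ag^+]^3[PO4^3-]
If s mol/L dissolves here, [Ag^+] = 3s, [PO4^3-] = 0.451 + s ≈ 0.451 (since PO4^3- from K3PO4 dominates).
Ksp ≈ (3s)^3 × 0.451
s = 7.48 × 10^-7 M
Check: s = 7.5 × 10^-7 ≪ 0.451, so the approximation is valid.

s ≈ 7.48 × 10^-7 M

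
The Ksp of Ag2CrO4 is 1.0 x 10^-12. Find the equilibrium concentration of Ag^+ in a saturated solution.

Ag2CrO4(s) <=> 2 Ag^+(aq) + CrO4^2-(aq)
Ksp = [Ag^+]^2[CrO4^2-]
Let s = molar solubility. Then [Ag^+] = 2s and [CrO4^2-] = s.
Ksp = (2s)^2s = 4s^3
s^3 = 1.0 x 10^-12 / 4, so s = 6.30 × 10^-5 M
[Ag^+] = 2s = 1.3 × 10^-4 M

[Ag^+] = 1.3e-4 M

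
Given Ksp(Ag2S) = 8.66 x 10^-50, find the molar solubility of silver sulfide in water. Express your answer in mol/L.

s ≈ 2.79 × 10^-17 M

Ag2S(s) ⇌ 2 Ag^+ + S^2-
Ksp = [Ag^+]^2[S^2-]
With molar solubility s: [Ag^+] = 2s, [S^2-] = s.
Ksp = (2s)^2s = 4s^3
s^3 = 8.66 x 10^-50 / 4, so s = 2.79 × 10^-17 M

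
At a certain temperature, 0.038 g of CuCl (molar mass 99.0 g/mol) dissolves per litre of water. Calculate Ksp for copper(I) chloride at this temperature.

Ksp = 1.5 x 10^-7

Molar solubility s = (3.8 x 10^-2 g/L) / (99.0 g/mol) = 3.84 × 10^-4 M.
CuCl(s) ⇌ Cu^+(aq) + Cl^-(aq)
With molar solubility s: [Cu^+] = s, [Cl^-] = s.
Ksp = [Cu^+][Cl^-]
Ksp = s × s = s^2
With s = 3.84 × 10^-4: Ksp = 1.5 × 10^-7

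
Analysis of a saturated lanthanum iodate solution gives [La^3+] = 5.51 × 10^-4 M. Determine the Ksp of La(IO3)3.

La(IO3)3(s) <=> La^3+ + 3 IO3^-
Stoichiometry gives [IO3^-] = (3/1)[La^3+] = 1.653 x 10^-3 M.
Ksp = [La^3+][IO3^-]^3
Ksp = 5.51 × 10^-4 × (1.653 × 10^-3)^3 = 2.49 × 10^-12

Ksp ≈ 2.49e-12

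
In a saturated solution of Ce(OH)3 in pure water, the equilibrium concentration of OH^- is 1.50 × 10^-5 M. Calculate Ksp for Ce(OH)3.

Ksp ≈ 1.69e-20

Ce(OH)3(s) <=> Ce^3+ + 3 OH^-
Stoichiometry gives [Ce^3+] = (1/3)[OH^-] = 5.000 × 10^-6 M.
Ksp = [Ce^3+][OH^-]^3
Ksp = 5.000 × 10^-6 × (1.50 × 10^-5)^3 = 1.69 × 10^-20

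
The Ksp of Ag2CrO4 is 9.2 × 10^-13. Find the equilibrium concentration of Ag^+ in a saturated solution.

Ag2CrO4(s) <=> 2 Ag^+(aq) + CrO4^2-(aq)
Ksp = [Ag^+]^2[CrO4^2-]
For each mole of Ag2CrO4 that dissolves: [Ag^+] = 2s, [CrO4^2-] = s.
Substituting: Ksp = (2s)^2s = 4s^3
Solving, s = (9.2 × 10^-13/4)^(1/3) = 6.13 × 10^-5 M
[Ag^+] = 2s = 1.2 × 10^-4 M

1.2 x 10^-4 M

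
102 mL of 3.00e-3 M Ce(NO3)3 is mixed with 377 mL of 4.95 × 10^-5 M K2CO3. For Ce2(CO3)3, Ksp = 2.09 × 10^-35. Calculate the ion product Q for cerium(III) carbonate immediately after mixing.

Q = 2.41e-20

Total volume = 102 + 377 = 479 mL.
[Ce^3+] = 3.00 x 10^-3 × (102/479) = 6.388 × 10^-4 M
[CO3^2-] = 4.95 × 10^-5 × (377/479) = 3.896 x 10^-5 M
Ce2(CO3)3(s) <=> 2 Ce^3+ + 3 CO3^2-, so Q = [Ce^3+]^2[CO3^2-]^3
Q = (6.388 × 10^-4)^2(3.896 × 10^-5)^3 = 2.41 × 10^-20
Q > Ksp, so Ce2(CO3)3 will precipitate.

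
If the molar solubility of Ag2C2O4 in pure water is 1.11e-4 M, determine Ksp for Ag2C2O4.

Ksp = 5.47 × 10^-12

Ag2C2O4(s) ⇌ 2 Ag^+ + C2O4^2-
Let s = molar solubility. Then [Ag^+] = 2s and [C2O4^2-] = s.
Ksp = [Ag^+]^2[C2O4^2-]
Ksp = (2s)^2s = 4s^3
With s = 1.11 × 10^-4: Ksp = 5.47 × 10^-12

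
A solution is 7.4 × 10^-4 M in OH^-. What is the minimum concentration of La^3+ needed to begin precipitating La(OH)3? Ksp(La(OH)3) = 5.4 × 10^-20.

[La^3+] ≈ 1.3 × 10^-10 M

La(OH)3(s) ⇌ La^3+(aq) + 3 OH^-(aq)
Ksp = [La^3+][OH^-]^3
Precipitation begins when Q = Ksp. With [OH^-] = 7.4 × 10^-4 M:
5.4 × 10^-20 = (7.4 × 10^-4)^3 × [La^3+]
[La^3+] = (5.4 × 10^-20 / 4.05 × 10^-10) = 1.3 × 10^-10 M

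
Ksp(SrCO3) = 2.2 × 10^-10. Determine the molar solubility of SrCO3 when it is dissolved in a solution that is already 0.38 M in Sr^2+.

SrCO3(s) <=> Sr^2+(aq) + CO3^2-(aq)
Ksp = [Sr^2+][CO3^2-]
If s mol/L dissolves here, [Sr^2+] = 0.38 + s ≈ 0.38, [CO3^2-] = s (common-ion effect: Sr^2+ is already 0.38 M).
Ksp ≈ 0.38 × s
s = 5.8 × 10^-10 M
Check: s = 5.8 × 10^-10 ≪ 0.38, so the approximation is valid.

5.8 × 10^-10 M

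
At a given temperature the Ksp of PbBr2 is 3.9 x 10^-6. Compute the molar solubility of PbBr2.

PbBr2(s) <=> Pb^2+(aq) + 2 Br^-(aq)
Ksp = [Pb^2+][Br^-]^2
With molar solubility s: [Pb^2+] = s, [Br^-] = 2s.
So Ksp = s × (2s)^2 = 4s^3
s^3 = 3.9 x 10^-6 / 4, so s = 9.9 × 10^-3 M

s ≈ 9.9 × 10^-3 M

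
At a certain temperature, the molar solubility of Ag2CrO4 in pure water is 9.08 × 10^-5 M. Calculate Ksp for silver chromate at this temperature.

2.99 × 10^-12

Ag2CrO4(s) ⇌ 2 Ag^+ + CrO4^2-
Let s = molar solubility. Then [Ag^+] = 2s and [CrO4^2-] = s.
Ksp = [Ag^+]^2[CrO4^2-]
So Ksp = (2s)^2 × s = 4s^3
With s = 9.08 × 10^-5: Ksp = 2.99 × 10^-12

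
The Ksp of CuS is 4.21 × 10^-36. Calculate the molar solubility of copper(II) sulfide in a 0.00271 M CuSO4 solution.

s = 1.55 × 10^-33 M

CuS(s) <=> Cu^2+ + S^2-
Ksp = [Cu^2+][S^2-]
Let s = moles of CuS that dissolve per litre. [Cu^2+] = 0.00271 + s ≈ 0.00271, [S^2-] = s (since Cu^2+ from CuSO4 dominates).
Ksp ≈ 0.00271 × s
s = 1.55 x 10^-33 M
Check: s = 1.6 × 10^-33 ≪ 0.00271, so the approximation is valid.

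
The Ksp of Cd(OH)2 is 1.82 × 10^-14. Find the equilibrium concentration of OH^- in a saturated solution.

Cd(OH)2(s) <=> Cd^2+(aq) + 2 OH^-(aq)
Ksp = [Cd^2+][OH^-]^2
For each mole of Cd(OH)2 that dissolves: [Cd^2+] = s, [OH^-] = 2s.
So Ksp = s × (2s)^2 = 4s^3
s^3 = 1.82 × 10^-14 / 4, so s = 1.657 × 10^-5 M
[OH^-] = 2s = 3.31 × 10^-5 M

[OH^-] = 3.31e-5 M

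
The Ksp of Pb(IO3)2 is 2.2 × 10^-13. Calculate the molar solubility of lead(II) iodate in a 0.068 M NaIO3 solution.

s ≈ 4.8 x 10^-11 M

Pb(IO3)2(s) <=> Pb^2+(aq) + 2 IO3^-(aq)
Ksp = [Pb^2+][IO3^-]^2
Let s = moles of Pb(IO3)2 that dissolve per litre. [Pb^2+] = s, [IO3^-] = 0.068 + 2s ≈ 0.068 (since IO3^- from NaIO3 dominates).
Ksp ≈ s × (0.068)^2
s = 4.8 x 10^-11 M
Check: 2s = 9.5 x 10^-11 ≪ 0.068, so the approximation is valid.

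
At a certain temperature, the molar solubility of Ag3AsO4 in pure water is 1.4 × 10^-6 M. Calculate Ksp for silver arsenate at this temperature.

Ksp = 1.0 × 10^-22

Ag3AsO4(s) ⇌ 3 Ag^+ + AsO4^3-
If s mol/L of Ag3AsO4 dissolves, [Ag^+] = 3s and [AsO4^3-] = s.
Ksp = [Ag^+]^3[AsO4^3-]
Ksp = (3s)^3s = 27s^4
With s = 1.4 × 10^-6: Ksp = 1.0 x 10^-22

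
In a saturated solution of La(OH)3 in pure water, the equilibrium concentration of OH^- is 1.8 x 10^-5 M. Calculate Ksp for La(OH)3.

La(OH)3(s) ⇌ La^3+(aq) + 3 OH^-(aq)
Stoichiometry gives [La^3+] = (1/3)[OH^-] = 6.00 × 10^-6 M.
Ksp = [La^3+][OH^-]^3
Ksp = 6.00 × 10^-6 × (1.8 × 10^-5)^3 = 3.5 × 10^-20

3.5 × 10^-20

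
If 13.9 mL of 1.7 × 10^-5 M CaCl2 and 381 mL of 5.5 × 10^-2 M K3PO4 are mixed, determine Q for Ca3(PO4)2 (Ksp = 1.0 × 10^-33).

Q = 6.0 × 10^-22

Total volume = 13.9 + 381 = 394.9 mL.
[Ca^2+] = 1.7 × 10^-5 × (13.9/394.9) = 5.98 × 10^-7 M
[PO4^3-] = 5.5 × 10^-2 × (381/394.9) = 5.31 × 10^-2 M
Ca3(PO4)2(s) <=> 3 Ca^2+(aq) + 2 PO4^3-(aq), so Q = [Ca^2+]^3[PO4^3-]^2
Q = (5.98 × 10^-7)^3(5.31 × 10^-2)^2 = 6.0 × 10^-22
Q > Ksp, so Ca3(PO4)2 will precipitate.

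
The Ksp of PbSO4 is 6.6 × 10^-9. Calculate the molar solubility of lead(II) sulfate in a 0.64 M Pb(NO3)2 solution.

1.0 × 10^-8 M

PbSO4(s) ⇌ Pb^2+ + SO4^2-
Ksp = [Pb^2+][SO4^2-]
If s mol/L dissolves here, [Pb^2+] = 0.64 + s ≈ 0.64, [SO4^2-] = s (common-ion effect: Pb^2+ is already 0.64 M).
Ksp ≈ 0.64 × s
s = 1.0 × 10^-8 M
Check: s = 1.0 × 10^-8 ≪ 0.64, so the approximation is valid.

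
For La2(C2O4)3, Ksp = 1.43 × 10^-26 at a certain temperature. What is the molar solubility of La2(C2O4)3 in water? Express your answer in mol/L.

s ≈ 2.66 × 10^-6 M

La2(C2O4)3(s) ⇌ 2 La^3+ + 3 C2O4^2-
Ksp = [La^3+]^2[C2O4^2-]^3
With molar solubility s: [La^3+] = 2s, [C2O4^2-] = 3s.
So Ksp = (2s)^2 × (3s)^3 = 108s^5
Solving, s = (1.43 × 10^-26/108)^(1/5) = 2.66 × 10^-6 M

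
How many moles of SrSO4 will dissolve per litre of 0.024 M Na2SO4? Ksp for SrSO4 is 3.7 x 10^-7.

SrSO4(s) ⇌ Sr^2+(aq) + SO4^2-(aq)
Ksp = [Sr^2+][SO4^2-]
Let s be the molar solubility in this solution. [Sr^2+] = s, [SO4^2-] = 0.024 + s ≈ 0.024 (since SO4^2- from Na2SO4 dominates).
Ksp ≈ s × 0.024
s = 1.5 x 10^-5 M
Check: s = 1.5 × 10^-5 ≪ 0.024, so the approximation is valid.

s = 1.5 x 10^-5 M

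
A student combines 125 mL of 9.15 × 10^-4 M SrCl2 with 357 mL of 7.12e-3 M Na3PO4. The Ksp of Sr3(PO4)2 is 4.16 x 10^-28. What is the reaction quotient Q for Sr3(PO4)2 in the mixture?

Q ≈ 3.72 × 10^-16

Total volume = 125 + 357 = 482 mL.
[Sr^2+] = 9.15 × 10^-4 × (125/482) = 2.373 × 10^-4 M
[PO4^3-] = 7.12 × 10^-3 × (357/482) = 5.274 × 10^-3 M
Sr3(PO4)2(s) ⇌ 3 Sr^2+ + 2 PO4^3-, so Q = [Sr^2+]^3[PO4^3-]^2
Q = (2.373 × 10^-4)^3(5.274 x 10^-3)^2 = 3.72 x 10^-16
Q > Ksp, so Sr3(PO4)2 will precipitate.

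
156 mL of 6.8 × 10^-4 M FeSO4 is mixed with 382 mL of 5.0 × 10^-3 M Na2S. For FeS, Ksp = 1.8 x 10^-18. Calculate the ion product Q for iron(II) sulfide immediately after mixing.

Q ≈ 7.0e-7

Total volume = 156 + 382 = 538 mL.
[Fe^2+] = 6.8 x 10^-4 × (156/538) = 1.97 × 10^-4 M
[S^2-] = 5.0 × 10^-3 × (382/538) = 3.55 × 10^-3 M
FeS(s) <=> Fe^2+ + S^2-, so Q = [Fe^2+][S^2-]
Q = (1.97 × 10^-4)(3.55 × 10^-3) = 7.0 × 10^-7
Q > Ksp, so FeS will precipitate.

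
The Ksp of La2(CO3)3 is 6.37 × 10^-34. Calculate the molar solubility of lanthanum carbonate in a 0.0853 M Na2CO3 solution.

La2(CO3)3(s) ⇌ 2 La^3+ + 3 CO3^2-
Ksp = [La^3+]^2[CO3^2-]^3
If s mol/L dissolves here, [La^3+] = 2s, [CO3^2-] = 0.0853 + 3s ≈ 0.0853 (since CO3^2- from Na2CO3 dominates).
Ksp ≈ (2s)^2 × (0.0853)^3
s = 5.07 x 10^-16 M
Check: 3s = 1.5 × 10^-15 ≪ 0.0853, so the approximation is valid.

s ≈ 5.07e-16 M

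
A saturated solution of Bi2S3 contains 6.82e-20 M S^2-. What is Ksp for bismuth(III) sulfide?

Ksp = 6.56 × 10^-97

Bi2S3(s) ⇌ 2 Bi^3+(aq) + 3 S^2-(aq)
Stoichiometry gives [Bi^3+] = (2/3)[S^2-] = 4.547 x 10^-20 M.
Ksp = [Bi^3+]^2[S^2-]^3
Ksp = (4.547 x 10^-20)^2 × (6.82 × 10^-20)^3 = 6.56 × 10^-97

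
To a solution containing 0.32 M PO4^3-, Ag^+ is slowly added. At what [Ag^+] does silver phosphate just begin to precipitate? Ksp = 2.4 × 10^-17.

4.2 × 10^-6 M

Ag3PO4(s) <=> 3 Ag^+(aq) + PO4^3-(aq)
Ksp = [Ag^+]^3[PO4^3-]
Precipitation begins when Q = Ksp. With [PO4^3-] = 0.32 M:
2.4 × 10^-17 = (0.32) × [Ag^+]^3
[Ag^+] = (2.4 × 10^-17 / 3.2 × 10^-1)^(1/3) = 4.2 × 10^-6 M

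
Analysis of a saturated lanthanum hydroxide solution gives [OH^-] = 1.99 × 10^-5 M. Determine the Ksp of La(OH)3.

Ksp ≈ 5.23e-20

La(OH)3(s) <=> La^3+ + 3 OH^-
Stoichiometry gives [La^3+] = (1/3)[OH^-] = 6.633 x 10^-6 M.
Ksp = [La^3+][OH^-]^3
Ksp = 6.633 × 10^-6 × (1.99 x 10^-5)^3 = 5.23 x 10^-20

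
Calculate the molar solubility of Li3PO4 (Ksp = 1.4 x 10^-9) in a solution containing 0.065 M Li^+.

Li3PO4(s) <=> 3 Li^+(aq) + PO4^3-(aq)
Ksp = [Li^+]^3[PO4^3-]
Let s = moles of Li3PO4 that dissolve per litre. [Li^+] = 0.065 + 3s ≈ 0.065, [PO4^3-] = s (since the Li^+ already present dominates).
Ksp ≈ (0.065)^3 × s
s = 5.1 × 10^-6 M
Check: 3s = 1.5 × 10^-5 ≪ 0.065, so the approximation is valid.

s = 5.1 x 10^-6 M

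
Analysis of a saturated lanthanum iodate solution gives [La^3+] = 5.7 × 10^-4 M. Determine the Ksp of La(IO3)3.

Ksp = 2.9e-12

La(IO3)3(s) ⇌ La^3+ + 3 IO3^-
Stoichiometry gives [IO3^-] = (3/1)[La^3+] = 1.71 × 10^-3 M.
Ksp = [La^3+][IO3^-]^3
Ksp = 5.7 × 10^-4 × (1.71 x 10^-3)^3 = 2.9 × 10^-12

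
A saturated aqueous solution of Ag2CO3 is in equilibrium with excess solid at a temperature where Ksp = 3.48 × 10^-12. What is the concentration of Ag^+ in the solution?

Ag2CO3(s) <=> 2 Ag^+(aq) + CO3^2-(aq)
Ksp = [Ag^+]^2[CO3^2-]
For each mole of Ag2CO3 that dissolves: [Ag^+] = 2s, [CO3^2-] = s.
So Ksp = (2s)^2 × s = 4s^3
Solving, s = (3.48 × 10^-12/4)^(1/3) = 9.546 × 10^-5 M
[Ag^+] = 2s = 1.91 × 10^-4 M

1.91 × 10^-4 M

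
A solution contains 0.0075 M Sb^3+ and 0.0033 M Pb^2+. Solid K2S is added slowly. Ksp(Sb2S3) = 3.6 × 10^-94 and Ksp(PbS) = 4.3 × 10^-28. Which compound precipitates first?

Sb2S3

Each salt begins to precipitate when Q = Ksp, i.e. when [S^2-] reaches its threshold.
For Sb2S3: 3.6 × 10^-94 = (0.0075)^2 × [S^2-]^3  ⇒  [S^2-] = 1.9 × 10^-30 M.
For PbS: 4.3 × 10^-28 = 0.0033 × [S^2-]  ⇒  [S^2-] = 1.3 x 10^-25 M.
The salt with the lower threshold [S^2-] precipitates first: Sb2S3.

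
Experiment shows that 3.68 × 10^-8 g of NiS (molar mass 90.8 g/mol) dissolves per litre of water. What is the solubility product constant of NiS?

1.64e-19

Molar solubility s = (3.68 × 10^-8 g/L) / (90.8 g/mol) = 4.053 × 10^-10 M.
NiS(s) <=> Ni^2+(aq) + S^2-(aq)
With molar solubility s: [Ni^2+] = s, [S^2-] = s.
Ksp = [Ni^2+][S^2-]
Ksp = s^2
With s = 4.053 × 10^-10: Ksp = 1.64 × 10^-19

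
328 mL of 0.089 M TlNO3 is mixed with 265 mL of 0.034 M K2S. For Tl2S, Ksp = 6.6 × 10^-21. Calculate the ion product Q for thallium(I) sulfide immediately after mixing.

Total volume = 328 + 265 = 593 mL.
[Tl^+] = 8.9 × 10^-2 × (328/593) = 4.92 × 10^-2 M
[S^2-] = 3.4 × 10^-2 × (265/593) = 1.52 × 10^-2 M
Tl2S(s) <=> 2 Tl^+(aq) + S^2-(aq), so Q = [Tl^+]^2[S^2-]
Q = (4.92 × 10^-2)^2(1.52 x 10^-2) = 3.7 x 10^-5
Q > Ksp, so Tl2S will precipitate.

Q ≈ 3.7 x 10^-5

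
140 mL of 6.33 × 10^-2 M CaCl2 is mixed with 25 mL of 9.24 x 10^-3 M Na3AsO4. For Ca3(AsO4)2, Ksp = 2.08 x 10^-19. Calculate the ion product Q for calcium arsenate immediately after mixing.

Total volume = 140 + 25 = 165 mL.
[Ca^2+] = 6.33 × 10^-2 × (140/165) = 5.371 × 10^-2 M
[AsO4^3-] = 9.24 x 10^-3 × (25/165) = 1.400 × 10^-3 M
Ca3(AsO4)2(s) <=> 3 Ca^2+ + 2 AsO4^3-, so Q = [Ca^2+]^3[AsO4^3-]^2
Q = (5.371 × 10^-2)^3(1.400 x 10^-3)^2 = 3.04 x 10^-10
Q > Ksp, so Ca3(AsO4)2 will precipitate.

Q ≈ 3.04 × 10^-10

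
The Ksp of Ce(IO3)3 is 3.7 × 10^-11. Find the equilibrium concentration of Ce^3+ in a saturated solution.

Ce(IO3)3(s) ⇌ Ce^3+ + 3 IO3^-
Ksp = [Ce^3+][IO3^-]^3
For each mole of Ce(IO3)3 that dissolves: [Ce^3+] = s, [IO3^-] = 3s.
Substituting: Ksp = s(3s)^3 = 27s^4
s = (3.7 × 10^-11 / 27)^(1/4) = 1.08 × 10^-3 M
[Ce^3+] = s = 1.1 × 10^-3 M

[Ce^3+] = 1.1e-3 M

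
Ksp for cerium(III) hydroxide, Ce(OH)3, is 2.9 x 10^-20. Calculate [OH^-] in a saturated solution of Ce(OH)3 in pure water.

[OH^-] = 1.7 × 10^-5 M

Ce(OH)3(s) ⇌ Ce^3+ + 3 OH^-
Ksp = [Ce^3+][OH^-]^3
For each mole of Ce(OH)3 that dissolves: [Ce^3+] = s, [OH^-] = 3s.
Substituting: Ksp = s(3s)^3 = 27s^4
Solving, s = (2.9 x 10^-20/27)^(1/4) = 5.72 x 10^-6 M
[OH^-] = 3s = 1.7 × 10^-5 M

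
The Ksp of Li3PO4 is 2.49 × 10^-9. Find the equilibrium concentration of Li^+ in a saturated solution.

Li3PO4(s) ⇌ 3 Li^+ + PO4^3-
Ksp = [Li^+]^3[PO4^3-]
For each mole of Li3PO4 that dissolves: [Li^+] = 3s, [PO4^3-] = s.
Substituting: Ksp = (3s)^3s = 27s^4
Solving, s = (2.49 × 10^-9/27)^(1/4) = 3.099 x 10^-3 M
[Li^+] = 3s = 9.30 x 10^-3 M

[Li^+] = 9.30 x 10^-3 M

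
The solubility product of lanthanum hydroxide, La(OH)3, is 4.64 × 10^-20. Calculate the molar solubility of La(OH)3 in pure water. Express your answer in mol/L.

6.44 × 10^-6 M

La(OH)3(s) <=> La^3+ + 3 OH^-
Ksp = [La^3+][OH^-]^3
With molar solubility s: [La^3+] = s, [OH^-] = 3s.
Ksp = s(3s)^3 = 27s^4
s^4 = 4.64 × 10^-20 / 27, so s = 6.44 × 10^-6 M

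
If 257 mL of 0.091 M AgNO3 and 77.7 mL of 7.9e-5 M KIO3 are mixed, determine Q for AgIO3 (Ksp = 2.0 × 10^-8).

Total volume = 257 + 77.7 = 334.7 mL.
[Ag^+] = 9.1 x 10^-2 × (257/334.7) = 6.99 × 10^-2 M
[IO3^-] = 7.9 × 10^-5 × (77.7/334.7) = 1.83 x 10^-5 M
AgIO3(s) ⇌ Ag^+ + IO3^-, so Q = [Ag^+][IO3^-]
Q = (6.99 × 10^-2)(1.83 × 10^-5) = 1.3 x 10^-6
Q > Ksp, so AgIO3 will precipitate.

Q = 1.3 x 10^-6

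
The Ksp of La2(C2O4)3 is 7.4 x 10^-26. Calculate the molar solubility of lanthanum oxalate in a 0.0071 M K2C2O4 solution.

La2(C2O4)3(s) <=> 2 La^3+(aq) + 3 C2O4^2-(aq)
Ksp = [La^3+]^2[C2O4^2-]^3
Let s be the molar solubility in this solution. [La^3+] = 2s, [C2O4^2-] = 0.0071 + 3s ≈ 0.0071 (common-ion effect: C2O4^2- is already 0.0071 M).
Ksp ≈ (2s)^2 × (0.0071)^3
s = 2.3 x 10^-10 M
Check: 3s = 6.8 x 10^-10 ≪ 0.0071, so the approximation is valid.

2.3 x 10^-10 M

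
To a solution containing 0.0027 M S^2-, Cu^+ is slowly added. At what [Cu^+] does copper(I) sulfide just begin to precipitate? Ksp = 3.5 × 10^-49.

Cu2S(s) ⇌ 2 Cu^+ + S^2-
Ksp = [Cu^+]^2[S^2-]
Precipitation begins when Q = Ksp. With [S^2-] = 0.0027 M:
3.5 × 10^-49 = (0.0027) × [Cu^+]^2
[Cu^+] = (3.5 × 10^-49 / 2.7 x 10^-3)^(1/2) = 1.1 x 10^-23 M

[Cu^+] = 1.1 × 10^-23 M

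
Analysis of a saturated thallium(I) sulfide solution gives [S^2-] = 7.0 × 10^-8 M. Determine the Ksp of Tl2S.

Ksp ≈ 1.4 x 10^-21

Tl2S(s) ⇌ 2 Tl^+(aq) + S^2-(aq)
Stoichiometry gives [Tl^+] = (2/1)[S^2-] = 1.40 × 10^-7 M.
Ksp = [Tl^+]^2[S^2-]
Ksp = (1.40 x 10^-7)^2 × 7.0 × 10^-8 = 1.4 × 10^-21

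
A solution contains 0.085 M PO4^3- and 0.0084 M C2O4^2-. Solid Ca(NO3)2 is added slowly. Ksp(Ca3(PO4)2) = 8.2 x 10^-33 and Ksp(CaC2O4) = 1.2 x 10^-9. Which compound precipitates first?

Ca3(PO4)2

Each salt begins to precipitate when Q = Ksp, i.e. when [Ca^2+] reaches its threshold.
For Ca3(PO4)2: 8.2 x 10^-33 = (0.085)^2 × [Ca^2+]^3  ⇒  [Ca^2+] = 1.0 x 10^-10 M.
For CaC2O4: 1.2 x 10^-9 = 0.0084 × [Ca^2+]  ⇒  [Ca^2+] = 1.4 × 10^-7 M.
The salt with the lower threshold [Ca^2+] precipitates first: Ca3(PO4)2.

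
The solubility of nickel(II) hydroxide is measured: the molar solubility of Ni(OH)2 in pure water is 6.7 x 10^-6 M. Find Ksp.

Ni(OH)2(s) <=> Ni^2+ + 2 OH^-
If s mol/L of Ni(OH)2 dissolves, [Ni^2+] = s and [OH^-] = 2s.
Ksp = [Ni^2+][OH^-]^2
Substituting: Ksp = s(2s)^2 = 4s^3
Ksp = 4 × (6.7 x 10^-6)^3 = 1.2 × 10^-15

1.2 × 10^-15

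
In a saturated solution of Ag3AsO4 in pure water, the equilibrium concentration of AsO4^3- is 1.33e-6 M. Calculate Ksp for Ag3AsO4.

Ksp = 8.45 × 10^-23

Ag3AsO4(s) <=> 3 Ag^+(aq) + AsO4^3-(aq)
Stoichiometry gives [Ag^+] = (3/1)[AsO4^3-] = 3.990 x 10^-6 M.
Ksp = [Ag^+]^3[AsO4^3-]
Ksp = (3.990 x 10^-6)^3 × 1.33 × 10^-6 = 8.45 × 10^-23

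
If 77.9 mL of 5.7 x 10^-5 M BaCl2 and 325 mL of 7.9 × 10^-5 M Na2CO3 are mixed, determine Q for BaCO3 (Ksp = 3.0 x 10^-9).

Q = 7.0 × 10^-10

Total volume = 77.9 + 325 = 402.9 mL.
[Ba^2+] = 5.7 × 10^-5 × (77.9/402.9) = 1.10 × 10^-5 M
[CO3^2-] = 7.9 x 10^-5 × (325/402.9) = 6.37 x 10^-5 M
BaCO3(s) ⇌ Ba^2+(aq) + CO3^2-(aq), so Q = [Ba^2+][CO3^2-]
Q = (1.10 × 10^-5)(6.37 × 10^-5) = 7.0 × 10^-10
Q < Ksp, so no precipitate of BaCO3 forms.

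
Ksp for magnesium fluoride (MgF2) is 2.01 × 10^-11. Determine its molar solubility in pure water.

MgF2(s) ⇌ Mg^2+ + 2 F^-
Ksp = [Mg^2+][F^-]^2
Let s = molar solubility. Then [Mg^2+] = s and [F^-] = 2s.
Substituting: Ksp = s(2s)^2 = 4s^3
s^3 = 2.01 × 10^-11 / 4, so s = 1.71 × 10^-4 M

s = 1.71e-4 M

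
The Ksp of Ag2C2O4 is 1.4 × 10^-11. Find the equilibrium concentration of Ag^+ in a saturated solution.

3.0e-4 M

Ag2C2O4(s) <=> 2 Ag^+(aq) + C2O4^2-(aq)
Ksp = [Ag^+]^2[C2O4^2-]
With molar solubility s: [Ag^+] = 2s, [C2O4^2-] = s.
So Ksp = (2s)^2 × s = 4s^3
s^3 = 1.4 × 10^-11 / 4, so s = 1.52 × 10^-4 M
[Ag^+] = 2s = 3.0 × 10^-4 M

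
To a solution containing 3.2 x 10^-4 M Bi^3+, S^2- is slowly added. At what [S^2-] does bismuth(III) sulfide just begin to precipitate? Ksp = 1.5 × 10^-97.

1.1 × 10^-30 M

Bi2S3(s) ⇌ 2 Bi^3+ + 3 S^2-
Ksp = [Bi^3+]^2[S^2-]^3
Precipitation begins when Q = Ksp. With [Bi^3+] = 3.2 x 10^-4 M:
1.5 × 10^-97 = (3.2 x 10^-4)^2 × [S^2-]^3
[S^2-] = (1.5 × 10^-97 / 1.02 × 10^-7)^(1/3) = 1.1 × 10^-30 M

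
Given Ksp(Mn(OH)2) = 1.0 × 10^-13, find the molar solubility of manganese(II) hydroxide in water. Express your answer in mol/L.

s = 2.9 × 10^-5 M

Mn(OH)2(s) ⇌ Mn^2+(aq) + 2 OH^-(aq)
Ksp = [Mn^2+][OH^-]^2
For each mole of Mn(OH)2 that dissolves: [Mn^2+] = s, [OH^-] = 2s.
So Ksp = s × (2s)^2 = 4s^3
s = (1.0 × 10^-13 / 4)^(1/3) = 2.9 x 10^-5 M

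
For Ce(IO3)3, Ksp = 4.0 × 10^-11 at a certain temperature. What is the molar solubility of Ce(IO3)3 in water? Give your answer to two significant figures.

1.1e-3 M

Ce(IO3)3(s) <=> Ce^3+(aq) + 3 IO3^-(aq)
Ksp = [Ce^3+][IO3^-]^3
With molar solubility s: [Ce^3+] = s, [IO3^-] = 3s.
So Ksp = s × (3s)^3 = 27s^4
Solving, s = (4.0 × 10^-11/27)^(1/4) = 1.1 x 10^-3 M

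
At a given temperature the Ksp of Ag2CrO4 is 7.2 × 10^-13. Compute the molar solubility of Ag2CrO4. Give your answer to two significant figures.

s ≈ 5.6 × 10^-5 M

Ag2CrO4(s) ⇌ 2 Ag^+ + CrO4^2-
Ksp = [Ag^+]^2[CrO4^2-]
For each mole of Ag2CrO4 that dissolves: [Ag^+] = 2s, [CrO4^2-] = s.
Substituting: Ksp = (2s)^2s = 4s^3
s = (7.2 × 10^-13 / 4)^(1/3) = 5.6 x 10^-5 M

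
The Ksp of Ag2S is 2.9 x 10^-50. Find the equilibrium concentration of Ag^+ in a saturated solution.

[Ag^+] ≈ 3.9e-17 M

Ag2S(s) ⇌ 2 Ag^+ + S^2-
Ksp = [Ag^+]^2[S^2-]
With molar solubility s: [Ag^+] = 2s, [S^2-] = s.
Substituting: Ksp = (2s)^2s = 4s^3
Solving, s = (2.9 x 10^-50/4)^(1/3) = 1.94 x 10^-17 M
[Ag^+] = 2s = 3.9 × 10^-17 M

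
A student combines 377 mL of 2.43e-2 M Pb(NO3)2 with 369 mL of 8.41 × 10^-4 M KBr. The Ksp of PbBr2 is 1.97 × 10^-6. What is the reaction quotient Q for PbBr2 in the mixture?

Total volume = 377 + 369 = 746 mL.
[Pb^2+] = 2.43 × 10^-2 × (377/746) = 1.228 x 10^-2 M
[Br^-] = 8.41 × 10^-4 × (369/746) = 4.160 x 10^-4 M
PbBr2(s) <=> Pb^2+ + 2 Br^-, so Q = [Pb^2+][Br^-]^2
Q = (1.228 × 10^-2)(4.160 × 10^-4)^2 = 2.13 x 10^-9
Q < Ksp, so no precipitate of PbBr2 forms.

Q = 2.13e-9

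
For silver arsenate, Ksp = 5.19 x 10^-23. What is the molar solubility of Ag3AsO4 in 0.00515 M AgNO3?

s ≈ 3.80 × 10^-16 M

Ag3AsO4(s) <=> 3 Ag^+(aq) + AsO4^3-(aq)
Ksp = [Ag^+]^3[AsO4^3-]
Let s = moles of Ag3AsO4 that dissolve per litre. [Ag^+] = 0.00515 + 3s ≈ 0.00515, [AsO4^3-] = s (since Ag^+ from AgNO3 dominates).
Ksp ≈ (0.00515)^3 × s
s = 3.80 x 10^-16 M
Check: 3s = 1.1 x 10^-15 ≪ 0.00515, so the approximation is valid.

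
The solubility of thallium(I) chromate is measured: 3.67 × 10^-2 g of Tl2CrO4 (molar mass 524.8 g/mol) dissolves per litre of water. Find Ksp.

Ksp ≈ 1.37 x 10^-12

Molar solubility s = (3.67 x 10^-2 g/L) / (524.8 g/mol) = 6.993 × 10^-5 M.
Tl2CrO4(s) ⇌ 2 Tl^+ + CrO4^2-
If s mol/L of Tl2CrO4 dissolves, [Tl^+] = 2s and [CrO4^2-] = s.
Ksp = [Tl^+]^2[CrO4^2-]
Ksp = (2s)^2s = 4s^3
Ksp = 4 × (6.993 × 10^-5)^3 = 1.37 x 10^-12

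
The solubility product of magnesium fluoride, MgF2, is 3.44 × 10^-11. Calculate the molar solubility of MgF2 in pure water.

MgF2(s) ⇌ Mg^2+ + 2 F^-
Ksp = [Mg^2+][F^-]^2
If s mol/L of MgF2 dissolves, [Mg^2+] = s and [F^-] = 2s.
Substituting: Ksp = s(2s)^2 = 4s^3
s^3 = 3.44 × 10^-11 / 4, so s = 2.05 × 10^-4 M

s = 2.05e-4 M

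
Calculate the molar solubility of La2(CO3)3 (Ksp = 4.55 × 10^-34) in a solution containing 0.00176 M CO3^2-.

La2(CO3)3(s) <=> 2 La^3+ + 3 CO3^2-
Ksp = [La^3+]^2[CO3^2-]^3
Let s be the molar solubility in this solution. [La^3+] = 2s, [CO3^2-] = 0.00176 + 3s ≈ 0.00176 (common-ion effect: CO3^2- is already 0.00176 M).
Ksp ≈ (2s)^2 × (0.00176)^3
s = 1.44 × 10^-13 M
Check: 3s = 4.3 x 10^-13 ≪ 0.00176, so the approximation is valid.

1.44e-13 M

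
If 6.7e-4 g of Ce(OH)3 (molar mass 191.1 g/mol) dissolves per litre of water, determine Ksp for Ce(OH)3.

Molar solubility s = (6.7 x 10^-4 g/L) / (191.1 g/mol) = 3.51 × 10^-6 M.
Ce(OH)3(s) ⇌ Ce^3+ + 3 OH^-
For each mole of Ce(OH)3 that dissolves: [Ce^3+] = s, [OH^-] = 3s.
Ksp = [Ce^3+][OH^-]^3
Ksp = s(3s)^3 = 27s^4
Ksp = 27 × (3.51 × 10^-6)^4 = 4.1 × 10^-21

Ksp ≈ 4.1e-21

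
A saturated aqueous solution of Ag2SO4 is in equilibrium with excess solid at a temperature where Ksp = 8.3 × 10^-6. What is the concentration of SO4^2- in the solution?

1.3 × 10^-2 M

Ag2SO4(s) ⇌ 2 Ag^+(aq) + SO4^2-(aq)
Ksp = [Ag^+]^2[SO4^2-]
Let s = molar solubility. Then [Ag^+] = 2s and [SO4^2-] = s.
So Ksp = (2s)^2 × s = 4s^3
s^3 = 8.3 × 10^-6 / 4, so s = 1.28 × 10^-2 M
[SO4^2-] = s = 1.3 × 10^-2 M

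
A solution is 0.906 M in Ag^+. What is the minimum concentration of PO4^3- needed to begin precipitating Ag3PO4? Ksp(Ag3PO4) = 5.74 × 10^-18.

7.72 x 10^-18 M

Ag3PO4(s) ⇌ 3 Ag^+ + PO4^3-
Ksp = [Ag^+]^3[PO4^3-]
Precipitation begins when Q = Ksp. With [Ag^+] = 0.906 M:
5.74 × 10^-18 = (0.906)^3 × [PO4^3-]
[PO4^3-] = (5.74 × 10^-18 / 7.437 x 10^-1) = 7.72 × 10^-18 M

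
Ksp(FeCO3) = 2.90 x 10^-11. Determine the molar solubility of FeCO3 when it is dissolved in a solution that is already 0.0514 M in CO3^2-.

s = 5.64e-10 M

FeCO3(s) ⇌ Fe^2+(aq) + CO3^2-(aq)
Ksp = [Fe^2+][CO3^2-]
If s mol/L dissolves here, [Fe^2+] = s, [CO3^2-] = 0.0514 + s ≈ 0.0514 (since the CO3^2- already present dominates).
Ksp ≈ s × 0.0514
s = 5.64 x 10^-10 M
Check: s = 5.6 × 10^-10 ≪ 0.0514, so the approximation is valid.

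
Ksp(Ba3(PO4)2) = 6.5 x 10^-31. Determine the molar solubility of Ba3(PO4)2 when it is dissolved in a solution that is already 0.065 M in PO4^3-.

Ba3(PO4)2(s) <=> 3 Ba^2+(aq) + 2 PO4^3-(aq)
Ksp = [Ba^2+]^3[PO4^3-]^2
If s mol/L dissolves here, [Ba^2+] = 3s, [PO4^3-] = 0.065 + 2s ≈ 0.065 (common-ion effect: PO4^3- is already 0.065 M).
Ksp ≈ (3s)^3 × (0.065)^2
s = 1.8 × 10^-10 M
Check: 2s = 3.6 × 10^-10 ≪ 0.065, so the approximation is valid.

1.8 x 10^-10 M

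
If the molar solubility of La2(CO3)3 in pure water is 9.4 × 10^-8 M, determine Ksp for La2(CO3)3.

Ksp = 7.9 x 10^-34

La2(CO3)3(s) ⇌ 2 La^3+(aq) + 3 CO3^2-(aq)
Let s = molar solubility. Then [La^3+] = 2s and [CO3^2-] = 3s.
Ksp = [La^3+]^2[CO3^2-]^3
Ksp = (2s)^2(3s)^3 = 108s^5
Ksp = 108 × (9.4 x 10^-8)^5 = 7.9 x 10^-34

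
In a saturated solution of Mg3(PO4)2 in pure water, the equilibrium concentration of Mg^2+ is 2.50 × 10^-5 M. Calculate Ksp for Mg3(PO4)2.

Ksp = 4.34 × 10^-24

Mg3(PO4)2(s) ⇌ 3 Mg^2+(aq) + 2 PO4^3-(aq)
Stoichiometry gives [PO4^3-] = (2/3)[Mg^2+] = 1.667 x 10^-5 M.
Ksp = [Mg^2+]^3[PO4^3-]^2
Ksp = (2.50 × 10^-5)^3 × (1.667 x 10^-5)^2 = 4.34 × 10^-24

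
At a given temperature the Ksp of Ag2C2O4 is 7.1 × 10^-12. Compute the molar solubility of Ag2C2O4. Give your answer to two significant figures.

Ag2C2O4(s) <=> 2 Ag^+ + C2O4^2-
Ksp = [Ag^+]^2[C2O4^2-]
With molar solubility s: [Ag^+] = 2s, [C2O4^2-] = s.
Ksp = (2s)^2s = 4s^3
Solving, s = (7.1 × 10^-12/4)^(1/3) = 1.2 × 10^-4 M

1.2e-4 M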